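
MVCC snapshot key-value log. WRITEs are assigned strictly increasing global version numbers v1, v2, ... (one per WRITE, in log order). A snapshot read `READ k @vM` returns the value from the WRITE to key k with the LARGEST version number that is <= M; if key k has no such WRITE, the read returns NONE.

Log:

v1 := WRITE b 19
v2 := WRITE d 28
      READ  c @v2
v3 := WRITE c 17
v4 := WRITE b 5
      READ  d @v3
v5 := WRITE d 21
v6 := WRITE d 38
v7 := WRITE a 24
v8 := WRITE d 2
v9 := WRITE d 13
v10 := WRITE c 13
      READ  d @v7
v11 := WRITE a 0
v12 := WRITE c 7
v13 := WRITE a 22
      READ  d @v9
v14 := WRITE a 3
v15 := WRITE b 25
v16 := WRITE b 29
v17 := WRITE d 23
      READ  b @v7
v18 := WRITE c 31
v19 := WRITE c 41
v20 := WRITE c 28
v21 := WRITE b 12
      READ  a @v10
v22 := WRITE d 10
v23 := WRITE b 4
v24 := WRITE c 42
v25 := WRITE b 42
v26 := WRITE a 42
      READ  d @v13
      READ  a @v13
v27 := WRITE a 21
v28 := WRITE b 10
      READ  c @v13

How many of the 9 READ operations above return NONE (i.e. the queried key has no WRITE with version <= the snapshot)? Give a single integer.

v1: WRITE b=19  (b history now [(1, 19)])
v2: WRITE d=28  (d history now [(2, 28)])
READ c @v2: history=[] -> no version <= 2 -> NONE
v3: WRITE c=17  (c history now [(3, 17)])
v4: WRITE b=5  (b history now [(1, 19), (4, 5)])
READ d @v3: history=[(2, 28)] -> pick v2 -> 28
v5: WRITE d=21  (d history now [(2, 28), (5, 21)])
v6: WRITE d=38  (d history now [(2, 28), (5, 21), (6, 38)])
v7: WRITE a=24  (a history now [(7, 24)])
v8: WRITE d=2  (d history now [(2, 28), (5, 21), (6, 38), (8, 2)])
v9: WRITE d=13  (d history now [(2, 28), (5, 21), (6, 38), (8, 2), (9, 13)])
v10: WRITE c=13  (c history now [(3, 17), (10, 13)])
READ d @v7: history=[(2, 28), (5, 21), (6, 38), (8, 2), (9, 13)] -> pick v6 -> 38
v11: WRITE a=0  (a history now [(7, 24), (11, 0)])
v12: WRITE c=7  (c history now [(3, 17), (10, 13), (12, 7)])
v13: WRITE a=22  (a history now [(7, 24), (11, 0), (13, 22)])
READ d @v9: history=[(2, 28), (5, 21), (6, 38), (8, 2), (9, 13)] -> pick v9 -> 13
v14: WRITE a=3  (a history now [(7, 24), (11, 0), (13, 22), (14, 3)])
v15: WRITE b=25  (b history now [(1, 19), (4, 5), (15, 25)])
v16: WRITE b=29  (b history now [(1, 19), (4, 5), (15, 25), (16, 29)])
v17: WRITE d=23  (d history now [(2, 28), (5, 21), (6, 38), (8, 2), (9, 13), (17, 23)])
READ b @v7: history=[(1, 19), (4, 5), (15, 25), (16, 29)] -> pick v4 -> 5
v18: WRITE c=31  (c history now [(3, 17), (10, 13), (12, 7), (18, 31)])
v19: WRITE c=41  (c history now [(3, 17), (10, 13), (12, 7), (18, 31), (19, 41)])
v20: WRITE c=28  (c history now [(3, 17), (10, 13), (12, 7), (18, 31), (19, 41), (20, 28)])
v21: WRITE b=12  (b history now [(1, 19), (4, 5), (15, 25), (16, 29), (21, 12)])
READ a @v10: history=[(7, 24), (11, 0), (13, 22), (14, 3)] -> pick v7 -> 24
v22: WRITE d=10  (d history now [(2, 28), (5, 21), (6, 38), (8, 2), (9, 13), (17, 23), (22, 10)])
v23: WRITE b=4  (b history now [(1, 19), (4, 5), (15, 25), (16, 29), (21, 12), (23, 4)])
v24: WRITE c=42  (c history now [(3, 17), (10, 13), (12, 7), (18, 31), (19, 41), (20, 28), (24, 42)])
v25: WRITE b=42  (b history now [(1, 19), (4, 5), (15, 25), (16, 29), (21, 12), (23, 4), (25, 42)])
v26: WRITE a=42  (a history now [(7, 24), (11, 0), (13, 22), (14, 3), (26, 42)])
READ d @v13: history=[(2, 28), (5, 21), (6, 38), (8, 2), (9, 13), (17, 23), (22, 10)] -> pick v9 -> 13
READ a @v13: history=[(7, 24), (11, 0), (13, 22), (14, 3), (26, 42)] -> pick v13 -> 22
v27: WRITE a=21  (a history now [(7, 24), (11, 0), (13, 22), (14, 3), (26, 42), (27, 21)])
v28: WRITE b=10  (b history now [(1, 19), (4, 5), (15, 25), (16, 29), (21, 12), (23, 4), (25, 42), (28, 10)])
READ c @v13: history=[(3, 17), (10, 13), (12, 7), (18, 31), (19, 41), (20, 28), (24, 42)] -> pick v12 -> 7
Read results in order: ['NONE', '28', '38', '13', '5', '24', '13', '22', '7']
NONE count = 1

Answer: 1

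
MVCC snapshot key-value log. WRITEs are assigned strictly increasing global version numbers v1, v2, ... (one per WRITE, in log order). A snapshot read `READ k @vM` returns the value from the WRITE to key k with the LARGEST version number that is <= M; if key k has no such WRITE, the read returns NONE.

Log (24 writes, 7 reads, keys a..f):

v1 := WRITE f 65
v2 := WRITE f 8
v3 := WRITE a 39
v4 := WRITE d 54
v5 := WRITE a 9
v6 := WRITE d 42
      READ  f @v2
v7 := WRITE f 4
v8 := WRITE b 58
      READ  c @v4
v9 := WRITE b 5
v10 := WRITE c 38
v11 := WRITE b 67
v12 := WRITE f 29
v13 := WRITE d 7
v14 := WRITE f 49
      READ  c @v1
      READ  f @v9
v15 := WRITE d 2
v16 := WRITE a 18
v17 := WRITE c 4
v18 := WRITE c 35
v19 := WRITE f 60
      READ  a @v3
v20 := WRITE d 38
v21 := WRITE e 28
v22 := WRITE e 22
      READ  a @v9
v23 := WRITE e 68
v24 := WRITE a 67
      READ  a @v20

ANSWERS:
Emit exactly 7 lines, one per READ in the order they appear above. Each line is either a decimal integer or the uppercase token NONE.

Answer: 8
NONE
NONE
4
39
9
18

Derivation:
v1: WRITE f=65  (f history now [(1, 65)])
v2: WRITE f=8  (f history now [(1, 65), (2, 8)])
v3: WRITE a=39  (a history now [(3, 39)])
v4: WRITE d=54  (d history now [(4, 54)])
v5: WRITE a=9  (a history now [(3, 39), (5, 9)])
v6: WRITE d=42  (d history now [(4, 54), (6, 42)])
READ f @v2: history=[(1, 65), (2, 8)] -> pick v2 -> 8
v7: WRITE f=4  (f history now [(1, 65), (2, 8), (7, 4)])
v8: WRITE b=58  (b history now [(8, 58)])
READ c @v4: history=[] -> no version <= 4 -> NONE
v9: WRITE b=5  (b history now [(8, 58), (9, 5)])
v10: WRITE c=38  (c history now [(10, 38)])
v11: WRITE b=67  (b history now [(8, 58), (9, 5), (11, 67)])
v12: WRITE f=29  (f history now [(1, 65), (2, 8), (7, 4), (12, 29)])
v13: WRITE d=7  (d history now [(4, 54), (6, 42), (13, 7)])
v14: WRITE f=49  (f history now [(1, 65), (2, 8), (7, 4), (12, 29), (14, 49)])
READ c @v1: history=[(10, 38)] -> no version <= 1 -> NONE
READ f @v9: history=[(1, 65), (2, 8), (7, 4), (12, 29), (14, 49)] -> pick v7 -> 4
v15: WRITE d=2  (d history now [(4, 54), (6, 42), (13, 7), (15, 2)])
v16: WRITE a=18  (a history now [(3, 39), (5, 9), (16, 18)])
v17: WRITE c=4  (c history now [(10, 38), (17, 4)])
v18: WRITE c=35  (c history now [(10, 38), (17, 4), (18, 35)])
v19: WRITE f=60  (f history now [(1, 65), (2, 8), (7, 4), (12, 29), (14, 49), (19, 60)])
READ a @v3: history=[(3, 39), (5, 9), (16, 18)] -> pick v3 -> 39
v20: WRITE d=38  (d history now [(4, 54), (6, 42), (13, 7), (15, 2), (20, 38)])
v21: WRITE e=28  (e history now [(21, 28)])
v22: WRITE e=22  (e history now [(21, 28), (22, 22)])
READ a @v9: history=[(3, 39), (5, 9), (16, 18)] -> pick v5 -> 9
v23: WRITE e=68  (e history now [(21, 28), (22, 22), (23, 68)])
v24: WRITE a=67  (a history now [(3, 39), (5, 9), (16, 18), (24, 67)])
READ a @v20: history=[(3, 39), (5, 9), (16, 18), (24, 67)] -> pick v16 -> 18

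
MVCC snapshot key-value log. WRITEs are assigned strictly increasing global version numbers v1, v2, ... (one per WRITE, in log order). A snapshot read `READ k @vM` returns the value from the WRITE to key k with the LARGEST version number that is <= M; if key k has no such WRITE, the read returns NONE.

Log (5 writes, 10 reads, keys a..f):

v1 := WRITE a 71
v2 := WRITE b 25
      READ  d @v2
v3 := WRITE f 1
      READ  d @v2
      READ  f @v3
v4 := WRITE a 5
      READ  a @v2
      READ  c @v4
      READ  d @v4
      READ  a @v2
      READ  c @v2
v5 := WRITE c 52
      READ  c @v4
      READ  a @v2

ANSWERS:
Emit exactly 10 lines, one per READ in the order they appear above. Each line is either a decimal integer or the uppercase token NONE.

Answer: NONE
NONE
1
71
NONE
NONE
71
NONE
NONE
71

Derivation:
v1: WRITE a=71  (a history now [(1, 71)])
v2: WRITE b=25  (b history now [(2, 25)])
READ d @v2: history=[] -> no version <= 2 -> NONE
v3: WRITE f=1  (f history now [(3, 1)])
READ d @v2: history=[] -> no version <= 2 -> NONE
READ f @v3: history=[(3, 1)] -> pick v3 -> 1
v4: WRITE a=5  (a history now [(1, 71), (4, 5)])
READ a @v2: history=[(1, 71), (4, 5)] -> pick v1 -> 71
READ c @v4: history=[] -> no version <= 4 -> NONE
READ d @v4: history=[] -> no version <= 4 -> NONE
READ a @v2: history=[(1, 71), (4, 5)] -> pick v1 -> 71
READ c @v2: history=[] -> no version <= 2 -> NONE
v5: WRITE c=52  (c history now [(5, 52)])
READ c @v4: history=[(5, 52)] -> no version <= 4 -> NONE
READ a @v2: history=[(1, 71), (4, 5)] -> pick v1 -> 71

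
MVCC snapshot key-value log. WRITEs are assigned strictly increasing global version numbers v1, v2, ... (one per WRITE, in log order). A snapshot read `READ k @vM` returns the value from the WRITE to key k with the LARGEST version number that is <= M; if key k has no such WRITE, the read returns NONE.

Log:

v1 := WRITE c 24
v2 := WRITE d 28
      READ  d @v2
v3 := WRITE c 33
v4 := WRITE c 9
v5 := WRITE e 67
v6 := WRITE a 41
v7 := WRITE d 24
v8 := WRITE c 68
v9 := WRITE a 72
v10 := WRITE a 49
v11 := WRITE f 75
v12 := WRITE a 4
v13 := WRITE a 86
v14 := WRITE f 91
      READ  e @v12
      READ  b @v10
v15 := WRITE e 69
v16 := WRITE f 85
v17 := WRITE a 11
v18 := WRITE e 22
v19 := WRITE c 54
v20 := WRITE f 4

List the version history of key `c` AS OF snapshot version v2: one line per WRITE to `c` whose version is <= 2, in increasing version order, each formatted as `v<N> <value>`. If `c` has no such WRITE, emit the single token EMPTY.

Scan writes for key=c with version <= 2:
  v1 WRITE c 24 -> keep
  v2 WRITE d 28 -> skip
  v3 WRITE c 33 -> drop (> snap)
  v4 WRITE c 9 -> drop (> snap)
  v5 WRITE e 67 -> skip
  v6 WRITE a 41 -> skip
  v7 WRITE d 24 -> skip
  v8 WRITE c 68 -> drop (> snap)
  v9 WRITE a 72 -> skip
  v10 WRITE a 49 -> skip
  v11 WRITE f 75 -> skip
  v12 WRITE a 4 -> skip
  v13 WRITE a 86 -> skip
  v14 WRITE f 91 -> skip
  v15 WRITE e 69 -> skip
  v16 WRITE f 85 -> skip
  v17 WRITE a 11 -> skip
  v18 WRITE e 22 -> skip
  v19 WRITE c 54 -> drop (> snap)
  v20 WRITE f 4 -> skip
Collected: [(1, 24)]

Answer: v1 24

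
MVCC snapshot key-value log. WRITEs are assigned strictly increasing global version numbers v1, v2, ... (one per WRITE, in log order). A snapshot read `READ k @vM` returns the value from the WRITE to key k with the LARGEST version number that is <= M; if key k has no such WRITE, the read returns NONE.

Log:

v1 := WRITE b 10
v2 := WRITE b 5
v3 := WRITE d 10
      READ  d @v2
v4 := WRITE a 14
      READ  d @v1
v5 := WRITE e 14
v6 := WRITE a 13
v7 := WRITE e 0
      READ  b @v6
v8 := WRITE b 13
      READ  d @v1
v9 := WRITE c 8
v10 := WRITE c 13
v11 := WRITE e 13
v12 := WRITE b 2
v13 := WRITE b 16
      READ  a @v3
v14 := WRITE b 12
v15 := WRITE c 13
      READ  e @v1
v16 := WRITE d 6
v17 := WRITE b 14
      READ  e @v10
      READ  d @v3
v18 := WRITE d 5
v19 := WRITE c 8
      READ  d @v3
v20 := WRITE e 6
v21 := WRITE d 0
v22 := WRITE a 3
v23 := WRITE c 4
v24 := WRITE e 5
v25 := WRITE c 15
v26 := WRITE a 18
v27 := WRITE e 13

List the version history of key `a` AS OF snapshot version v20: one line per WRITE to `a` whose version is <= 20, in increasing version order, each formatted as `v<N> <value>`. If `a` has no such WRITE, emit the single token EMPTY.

Answer: v4 14
v6 13

Derivation:
Scan writes for key=a with version <= 20:
  v1 WRITE b 10 -> skip
  v2 WRITE b 5 -> skip
  v3 WRITE d 10 -> skip
  v4 WRITE a 14 -> keep
  v5 WRITE e 14 -> skip
  v6 WRITE a 13 -> keep
  v7 WRITE e 0 -> skip
  v8 WRITE b 13 -> skip
  v9 WRITE c 8 -> skip
  v10 WRITE c 13 -> skip
  v11 WRITE e 13 -> skip
  v12 WRITE b 2 -> skip
  v13 WRITE b 16 -> skip
  v14 WRITE b 12 -> skip
  v15 WRITE c 13 -> skip
  v16 WRITE d 6 -> skip
  v17 WRITE b 14 -> skip
  v18 WRITE d 5 -> skip
  v19 WRITE c 8 -> skip
  v20 WRITE e 6 -> skip
  v21 WRITE d 0 -> skip
  v22 WRITE a 3 -> drop (> snap)
  v23 WRITE c 4 -> skip
  v24 WRITE e 5 -> skip
  v25 WRITE c 15 -> skip
  v26 WRITE a 18 -> drop (> snap)
  v27 WRITE e 13 -> skip
Collected: [(4, 14), (6, 13)]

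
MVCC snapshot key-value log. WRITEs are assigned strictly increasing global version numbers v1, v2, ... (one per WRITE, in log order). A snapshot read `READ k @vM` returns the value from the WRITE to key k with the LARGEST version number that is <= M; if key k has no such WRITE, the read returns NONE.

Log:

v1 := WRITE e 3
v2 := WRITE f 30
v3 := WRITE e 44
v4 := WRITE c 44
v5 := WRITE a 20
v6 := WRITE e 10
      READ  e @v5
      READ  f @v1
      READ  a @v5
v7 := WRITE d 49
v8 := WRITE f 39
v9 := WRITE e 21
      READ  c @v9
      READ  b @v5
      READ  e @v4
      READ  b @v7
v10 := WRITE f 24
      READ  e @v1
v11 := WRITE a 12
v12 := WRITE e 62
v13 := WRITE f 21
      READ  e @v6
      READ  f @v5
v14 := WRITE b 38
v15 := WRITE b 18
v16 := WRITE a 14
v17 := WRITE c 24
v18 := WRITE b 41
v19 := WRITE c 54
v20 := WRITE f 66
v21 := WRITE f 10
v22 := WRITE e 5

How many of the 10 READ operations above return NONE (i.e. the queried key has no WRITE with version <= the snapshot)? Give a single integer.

v1: WRITE e=3  (e history now [(1, 3)])
v2: WRITE f=30  (f history now [(2, 30)])
v3: WRITE e=44  (e history now [(1, 3), (3, 44)])
v4: WRITE c=44  (c history now [(4, 44)])
v5: WRITE a=20  (a history now [(5, 20)])
v6: WRITE e=10  (e history now [(1, 3), (3, 44), (6, 10)])
READ e @v5: history=[(1, 3), (3, 44), (6, 10)] -> pick v3 -> 44
READ f @v1: history=[(2, 30)] -> no version <= 1 -> NONE
READ a @v5: history=[(5, 20)] -> pick v5 -> 20
v7: WRITE d=49  (d history now [(7, 49)])
v8: WRITE f=39  (f history now [(2, 30), (8, 39)])
v9: WRITE e=21  (e history now [(1, 3), (3, 44), (6, 10), (9, 21)])
READ c @v9: history=[(4, 44)] -> pick v4 -> 44
READ b @v5: history=[] -> no version <= 5 -> NONE
READ e @v4: history=[(1, 3), (3, 44), (6, 10), (9, 21)] -> pick v3 -> 44
READ b @v7: history=[] -> no version <= 7 -> NONE
v10: WRITE f=24  (f history now [(2, 30), (8, 39), (10, 24)])
READ e @v1: history=[(1, 3), (3, 44), (6, 10), (9, 21)] -> pick v1 -> 3
v11: WRITE a=12  (a history now [(5, 20), (11, 12)])
v12: WRITE e=62  (e history now [(1, 3), (3, 44), (6, 10), (9, 21), (12, 62)])
v13: WRITE f=21  (f history now [(2, 30), (8, 39), (10, 24), (13, 21)])
READ e @v6: history=[(1, 3), (3, 44), (6, 10), (9, 21), (12, 62)] -> pick v6 -> 10
READ f @v5: history=[(2, 30), (8, 39), (10, 24), (13, 21)] -> pick v2 -> 30
v14: WRITE b=38  (b history now [(14, 38)])
v15: WRITE b=18  (b history now [(14, 38), (15, 18)])
v16: WRITE a=14  (a history now [(5, 20), (11, 12), (16, 14)])
v17: WRITE c=24  (c history now [(4, 44), (17, 24)])
v18: WRITE b=41  (b history now [(14, 38), (15, 18), (18, 41)])
v19: WRITE c=54  (c history now [(4, 44), (17, 24), (19, 54)])
v20: WRITE f=66  (f history now [(2, 30), (8, 39), (10, 24), (13, 21), (20, 66)])
v21: WRITE f=10  (f history now [(2, 30), (8, 39), (10, 24), (13, 21), (20, 66), (21, 10)])
v22: WRITE e=5  (e history now [(1, 3), (3, 44), (6, 10), (9, 21), (12, 62), (22, 5)])
Read results in order: ['44', 'NONE', '20', '44', 'NONE', '44', 'NONE', '3', '10', '30']
NONE count = 3

Answer: 3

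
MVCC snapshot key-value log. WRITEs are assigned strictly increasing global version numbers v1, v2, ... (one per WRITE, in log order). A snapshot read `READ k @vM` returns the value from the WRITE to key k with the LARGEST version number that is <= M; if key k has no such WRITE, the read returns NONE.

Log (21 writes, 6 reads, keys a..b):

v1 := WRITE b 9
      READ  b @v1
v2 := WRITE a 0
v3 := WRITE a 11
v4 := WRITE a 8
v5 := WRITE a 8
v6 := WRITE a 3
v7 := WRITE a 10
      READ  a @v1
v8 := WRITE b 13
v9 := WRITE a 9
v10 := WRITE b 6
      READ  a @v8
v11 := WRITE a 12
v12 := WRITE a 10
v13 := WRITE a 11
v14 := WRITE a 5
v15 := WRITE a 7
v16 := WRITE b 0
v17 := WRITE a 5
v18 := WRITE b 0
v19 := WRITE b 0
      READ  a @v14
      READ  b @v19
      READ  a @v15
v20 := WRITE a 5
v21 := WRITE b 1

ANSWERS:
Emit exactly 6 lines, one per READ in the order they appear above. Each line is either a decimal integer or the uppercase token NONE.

v1: WRITE b=9  (b history now [(1, 9)])
READ b @v1: history=[(1, 9)] -> pick v1 -> 9
v2: WRITE a=0  (a history now [(2, 0)])
v3: WRITE a=11  (a history now [(2, 0), (3, 11)])
v4: WRITE a=8  (a history now [(2, 0), (3, 11), (4, 8)])
v5: WRITE a=8  (a history now [(2, 0), (3, 11), (4, 8), (5, 8)])
v6: WRITE a=3  (a history now [(2, 0), (3, 11), (4, 8), (5, 8), (6, 3)])
v7: WRITE a=10  (a history now [(2, 0), (3, 11), (4, 8), (5, 8), (6, 3), (7, 10)])
READ a @v1: history=[(2, 0), (3, 11), (4, 8), (5, 8), (6, 3), (7, 10)] -> no version <= 1 -> NONE
v8: WRITE b=13  (b history now [(1, 9), (8, 13)])
v9: WRITE a=9  (a history now [(2, 0), (3, 11), (4, 8), (5, 8), (6, 3), (7, 10), (9, 9)])
v10: WRITE b=6  (b history now [(1, 9), (8, 13), (10, 6)])
READ a @v8: history=[(2, 0), (3, 11), (4, 8), (5, 8), (6, 3), (7, 10), (9, 9)] -> pick v7 -> 10
v11: WRITE a=12  (a history now [(2, 0), (3, 11), (4, 8), (5, 8), (6, 3), (7, 10), (9, 9), (11, 12)])
v12: WRITE a=10  (a history now [(2, 0), (3, 11), (4, 8), (5, 8), (6, 3), (7, 10), (9, 9), (11, 12), (12, 10)])
v13: WRITE a=11  (a history now [(2, 0), (3, 11), (4, 8), (5, 8), (6, 3), (7, 10), (9, 9), (11, 12), (12, 10), (13, 11)])
v14: WRITE a=5  (a history now [(2, 0), (3, 11), (4, 8), (5, 8), (6, 3), (7, 10), (9, 9), (11, 12), (12, 10), (13, 11), (14, 5)])
v15: WRITE a=7  (a history now [(2, 0), (3, 11), (4, 8), (5, 8), (6, 3), (7, 10), (9, 9), (11, 12), (12, 10), (13, 11), (14, 5), (15, 7)])
v16: WRITE b=0  (b history now [(1, 9), (8, 13), (10, 6), (16, 0)])
v17: WRITE a=5  (a history now [(2, 0), (3, 11), (4, 8), (5, 8), (6, 3), (7, 10), (9, 9), (11, 12), (12, 10), (13, 11), (14, 5), (15, 7), (17, 5)])
v18: WRITE b=0  (b history now [(1, 9), (8, 13), (10, 6), (16, 0), (18, 0)])
v19: WRITE b=0  (b history now [(1, 9), (8, 13), (10, 6), (16, 0), (18, 0), (19, 0)])
READ a @v14: history=[(2, 0), (3, 11), (4, 8), (5, 8), (6, 3), (7, 10), (9, 9), (11, 12), (12, 10), (13, 11), (14, 5), (15, 7), (17, 5)] -> pick v14 -> 5
READ b @v19: history=[(1, 9), (8, 13), (10, 6), (16, 0), (18, 0), (19, 0)] -> pick v19 -> 0
READ a @v15: history=[(2, 0), (3, 11), (4, 8), (5, 8), (6, 3), (7, 10), (9, 9), (11, 12), (12, 10), (13, 11), (14, 5), (15, 7), (17, 5)] -> pick v15 -> 7
v20: WRITE a=5  (a history now [(2, 0), (3, 11), (4, 8), (5, 8), (6, 3), (7, 10), (9, 9), (11, 12), (12, 10), (13, 11), (14, 5), (15, 7), (17, 5), (20, 5)])
v21: WRITE b=1  (b history now [(1, 9), (8, 13), (10, 6), (16, 0), (18, 0), (19, 0), (21, 1)])

Answer: 9
NONE
10
5
0
7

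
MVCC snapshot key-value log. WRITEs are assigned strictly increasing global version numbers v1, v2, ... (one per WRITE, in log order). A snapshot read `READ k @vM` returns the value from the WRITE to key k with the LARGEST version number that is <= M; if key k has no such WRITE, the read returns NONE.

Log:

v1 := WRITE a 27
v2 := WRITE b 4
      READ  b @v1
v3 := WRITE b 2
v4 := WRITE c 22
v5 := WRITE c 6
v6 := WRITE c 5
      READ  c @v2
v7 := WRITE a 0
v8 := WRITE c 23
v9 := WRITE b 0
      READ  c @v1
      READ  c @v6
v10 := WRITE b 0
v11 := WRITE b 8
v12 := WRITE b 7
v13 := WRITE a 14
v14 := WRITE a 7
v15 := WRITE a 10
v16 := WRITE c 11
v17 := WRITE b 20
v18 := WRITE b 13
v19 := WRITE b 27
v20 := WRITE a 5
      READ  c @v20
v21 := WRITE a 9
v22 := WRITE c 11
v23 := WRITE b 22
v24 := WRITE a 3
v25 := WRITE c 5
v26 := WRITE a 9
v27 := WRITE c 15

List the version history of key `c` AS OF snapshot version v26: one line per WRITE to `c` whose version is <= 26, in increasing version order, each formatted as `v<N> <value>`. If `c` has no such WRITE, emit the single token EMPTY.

Answer: v4 22
v5 6
v6 5
v8 23
v16 11
v22 11
v25 5

Derivation:
Scan writes for key=c with version <= 26:
  v1 WRITE a 27 -> skip
  v2 WRITE b 4 -> skip
  v3 WRITE b 2 -> skip
  v4 WRITE c 22 -> keep
  v5 WRITE c 6 -> keep
  v6 WRITE c 5 -> keep
  v7 WRITE a 0 -> skip
  v8 WRITE c 23 -> keep
  v9 WRITE b 0 -> skip
  v10 WRITE b 0 -> skip
  v11 WRITE b 8 -> skip
  v12 WRITE b 7 -> skip
  v13 WRITE a 14 -> skip
  v14 WRITE a 7 -> skip
  v15 WRITE a 10 -> skip
  v16 WRITE c 11 -> keep
  v17 WRITE b 20 -> skip
  v18 WRITE b 13 -> skip
  v19 WRITE b 27 -> skip
  v20 WRITE a 5 -> skip
  v21 WRITE a 9 -> skip
  v22 WRITE c 11 -> keep
  v23 WRITE b 22 -> skip
  v24 WRITE a 3 -> skip
  v25 WRITE c 5 -> keep
  v26 WRITE a 9 -> skip
  v27 WRITE c 15 -> drop (> snap)
Collected: [(4, 22), (5, 6), (6, 5), (8, 23), (16, 11), (22, 11), (25, 5)]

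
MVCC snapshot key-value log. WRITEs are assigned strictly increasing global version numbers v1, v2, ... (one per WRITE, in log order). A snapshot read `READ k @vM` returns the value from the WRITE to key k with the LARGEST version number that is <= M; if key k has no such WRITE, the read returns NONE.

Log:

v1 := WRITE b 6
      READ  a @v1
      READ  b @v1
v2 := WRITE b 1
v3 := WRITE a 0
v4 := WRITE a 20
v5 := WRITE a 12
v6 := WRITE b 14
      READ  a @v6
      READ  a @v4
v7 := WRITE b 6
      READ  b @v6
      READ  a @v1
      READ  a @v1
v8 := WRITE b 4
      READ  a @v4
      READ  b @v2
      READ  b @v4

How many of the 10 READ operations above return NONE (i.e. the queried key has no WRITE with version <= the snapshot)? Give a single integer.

v1: WRITE b=6  (b history now [(1, 6)])
READ a @v1: history=[] -> no version <= 1 -> NONE
READ b @v1: history=[(1, 6)] -> pick v1 -> 6
v2: WRITE b=1  (b history now [(1, 6), (2, 1)])
v3: WRITE a=0  (a history now [(3, 0)])
v4: WRITE a=20  (a history now [(3, 0), (4, 20)])
v5: WRITE a=12  (a history now [(3, 0), (4, 20), (5, 12)])
v6: WRITE b=14  (b history now [(1, 6), (2, 1), (6, 14)])
READ a @v6: history=[(3, 0), (4, 20), (5, 12)] -> pick v5 -> 12
READ a @v4: history=[(3, 0), (4, 20), (5, 12)] -> pick v4 -> 20
v7: WRITE b=6  (b history now [(1, 6), (2, 1), (6, 14), (7, 6)])
READ b @v6: history=[(1, 6), (2, 1), (6, 14), (7, 6)] -> pick v6 -> 14
READ a @v1: history=[(3, 0), (4, 20), (5, 12)] -> no version <= 1 -> NONE
READ a @v1: history=[(3, 0), (4, 20), (5, 12)] -> no version <= 1 -> NONE
v8: WRITE b=4  (b history now [(1, 6), (2, 1), (6, 14), (7, 6), (8, 4)])
READ a @v4: history=[(3, 0), (4, 20), (5, 12)] -> pick v4 -> 20
READ b @v2: history=[(1, 6), (2, 1), (6, 14), (7, 6), (8, 4)] -> pick v2 -> 1
READ b @v4: history=[(1, 6), (2, 1), (6, 14), (7, 6), (8, 4)] -> pick v2 -> 1
Read results in order: ['NONE', '6', '12', '20', '14', 'NONE', 'NONE', '20', '1', '1']
NONE count = 3

Answer: 3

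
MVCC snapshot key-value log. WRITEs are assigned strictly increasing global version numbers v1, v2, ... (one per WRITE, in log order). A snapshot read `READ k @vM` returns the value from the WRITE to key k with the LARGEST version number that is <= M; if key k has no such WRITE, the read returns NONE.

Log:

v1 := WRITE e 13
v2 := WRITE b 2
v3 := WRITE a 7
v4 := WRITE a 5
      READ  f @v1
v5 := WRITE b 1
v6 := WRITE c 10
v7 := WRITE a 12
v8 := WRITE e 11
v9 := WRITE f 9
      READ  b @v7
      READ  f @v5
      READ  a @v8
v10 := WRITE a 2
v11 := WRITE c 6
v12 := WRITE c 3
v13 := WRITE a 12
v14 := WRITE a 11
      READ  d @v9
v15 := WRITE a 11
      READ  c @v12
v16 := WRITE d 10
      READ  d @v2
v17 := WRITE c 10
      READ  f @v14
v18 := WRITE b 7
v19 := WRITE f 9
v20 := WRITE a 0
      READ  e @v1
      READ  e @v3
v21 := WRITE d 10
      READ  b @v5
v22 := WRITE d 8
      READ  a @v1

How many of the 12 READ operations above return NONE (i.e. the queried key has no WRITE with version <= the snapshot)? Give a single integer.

v1: WRITE e=13  (e history now [(1, 13)])
v2: WRITE b=2  (b history now [(2, 2)])
v3: WRITE a=7  (a history now [(3, 7)])
v4: WRITE a=5  (a history now [(3, 7), (4, 5)])
READ f @v1: history=[] -> no version <= 1 -> NONE
v5: WRITE b=1  (b history now [(2, 2), (5, 1)])
v6: WRITE c=10  (c history now [(6, 10)])
v7: WRITE a=12  (a history now [(3, 7), (4, 5), (7, 12)])
v8: WRITE e=11  (e history now [(1, 13), (8, 11)])
v9: WRITE f=9  (f history now [(9, 9)])
READ b @v7: history=[(2, 2), (5, 1)] -> pick v5 -> 1
READ f @v5: history=[(9, 9)] -> no version <= 5 -> NONE
READ a @v8: history=[(3, 7), (4, 5), (7, 12)] -> pick v7 -> 12
v10: WRITE a=2  (a history now [(3, 7), (4, 5), (7, 12), (10, 2)])
v11: WRITE c=6  (c history now [(6, 10), (11, 6)])
v12: WRITE c=3  (c history now [(6, 10), (11, 6), (12, 3)])
v13: WRITE a=12  (a history now [(3, 7), (4, 5), (7, 12), (10, 2), (13, 12)])
v14: WRITE a=11  (a history now [(3, 7), (4, 5), (7, 12), (10, 2), (13, 12), (14, 11)])
READ d @v9: history=[] -> no version <= 9 -> NONE
v15: WRITE a=11  (a history now [(3, 7), (4, 5), (7, 12), (10, 2), (13, 12), (14, 11), (15, 11)])
READ c @v12: history=[(6, 10), (11, 6), (12, 3)] -> pick v12 -> 3
v16: WRITE d=10  (d history now [(16, 10)])
READ d @v2: history=[(16, 10)] -> no version <= 2 -> NONE
v17: WRITE c=10  (c history now [(6, 10), (11, 6), (12, 3), (17, 10)])
READ f @v14: history=[(9, 9)] -> pick v9 -> 9
v18: WRITE b=7  (b history now [(2, 2), (5, 1), (18, 7)])
v19: WRITE f=9  (f history now [(9, 9), (19, 9)])
v20: WRITE a=0  (a history now [(3, 7), (4, 5), (7, 12), (10, 2), (13, 12), (14, 11), (15, 11), (20, 0)])
READ e @v1: history=[(1, 13), (8, 11)] -> pick v1 -> 13
READ e @v3: history=[(1, 13), (8, 11)] -> pick v1 -> 13
v21: WRITE d=10  (d history now [(16, 10), (21, 10)])
READ b @v5: history=[(2, 2), (5, 1), (18, 7)] -> pick v5 -> 1
v22: WRITE d=8  (d history now [(16, 10), (21, 10), (22, 8)])
READ a @v1: history=[(3, 7), (4, 5), (7, 12), (10, 2), (13, 12), (14, 11), (15, 11), (20, 0)] -> no version <= 1 -> NONE
Read results in order: ['NONE', '1', 'NONE', '12', 'NONE', '3', 'NONE', '9', '13', '13', '1', 'NONE']
NONE count = 5

Answer: 5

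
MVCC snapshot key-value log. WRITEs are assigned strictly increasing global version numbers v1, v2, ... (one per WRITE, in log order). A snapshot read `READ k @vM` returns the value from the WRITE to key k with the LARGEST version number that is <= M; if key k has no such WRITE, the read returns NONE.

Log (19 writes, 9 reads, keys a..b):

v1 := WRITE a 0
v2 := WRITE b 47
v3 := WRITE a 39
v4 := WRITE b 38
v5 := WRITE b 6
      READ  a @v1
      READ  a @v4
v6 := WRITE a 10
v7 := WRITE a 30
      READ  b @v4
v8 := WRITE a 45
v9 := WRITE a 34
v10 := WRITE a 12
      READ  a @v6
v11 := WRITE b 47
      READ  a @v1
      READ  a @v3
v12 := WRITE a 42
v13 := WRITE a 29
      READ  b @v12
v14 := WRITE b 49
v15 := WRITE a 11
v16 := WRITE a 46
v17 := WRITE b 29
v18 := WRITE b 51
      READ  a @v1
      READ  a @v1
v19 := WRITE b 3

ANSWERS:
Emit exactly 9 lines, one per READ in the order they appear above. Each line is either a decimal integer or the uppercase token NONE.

v1: WRITE a=0  (a history now [(1, 0)])
v2: WRITE b=47  (b history now [(2, 47)])
v3: WRITE a=39  (a history now [(1, 0), (3, 39)])
v4: WRITE b=38  (b history now [(2, 47), (4, 38)])
v5: WRITE b=6  (b history now [(2, 47), (4, 38), (5, 6)])
READ a @v1: history=[(1, 0), (3, 39)] -> pick v1 -> 0
READ a @v4: history=[(1, 0), (3, 39)] -> pick v3 -> 39
v6: WRITE a=10  (a history now [(1, 0), (3, 39), (6, 10)])
v7: WRITE a=30  (a history now [(1, 0), (3, 39), (6, 10), (7, 30)])
READ b @v4: history=[(2, 47), (4, 38), (5, 6)] -> pick v4 -> 38
v8: WRITE a=45  (a history now [(1, 0), (3, 39), (6, 10), (7, 30), (8, 45)])
v9: WRITE a=34  (a history now [(1, 0), (3, 39), (6, 10), (7, 30), (8, 45), (9, 34)])
v10: WRITE a=12  (a history now [(1, 0), (3, 39), (6, 10), (7, 30), (8, 45), (9, 34), (10, 12)])
READ a @v6: history=[(1, 0), (3, 39), (6, 10), (7, 30), (8, 45), (9, 34), (10, 12)] -> pick v6 -> 10
v11: WRITE b=47  (b history now [(2, 47), (4, 38), (5, 6), (11, 47)])
READ a @v1: history=[(1, 0), (3, 39), (6, 10), (7, 30), (8, 45), (9, 34), (10, 12)] -> pick v1 -> 0
READ a @v3: history=[(1, 0), (3, 39), (6, 10), (7, 30), (8, 45), (9, 34), (10, 12)] -> pick v3 -> 39
v12: WRITE a=42  (a history now [(1, 0), (3, 39), (6, 10), (7, 30), (8, 45), (9, 34), (10, 12), (12, 42)])
v13: WRITE a=29  (a history now [(1, 0), (3, 39), (6, 10), (7, 30), (8, 45), (9, 34), (10, 12), (12, 42), (13, 29)])
READ b @v12: history=[(2, 47), (4, 38), (5, 6), (11, 47)] -> pick v11 -> 47
v14: WRITE b=49  (b history now [(2, 47), (4, 38), (5, 6), (11, 47), (14, 49)])
v15: WRITE a=11  (a history now [(1, 0), (3, 39), (6, 10), (7, 30), (8, 45), (9, 34), (10, 12), (12, 42), (13, 29), (15, 11)])
v16: WRITE a=46  (a history now [(1, 0), (3, 39), (6, 10), (7, 30), (8, 45), (9, 34), (10, 12), (12, 42), (13, 29), (15, 11), (16, 46)])
v17: WRITE b=29  (b history now [(2, 47), (4, 38), (5, 6), (11, 47), (14, 49), (17, 29)])
v18: WRITE b=51  (b history now [(2, 47), (4, 38), (5, 6), (11, 47), (14, 49), (17, 29), (18, 51)])
READ a @v1: history=[(1, 0), (3, 39), (6, 10), (7, 30), (8, 45), (9, 34), (10, 12), (12, 42), (13, 29), (15, 11), (16, 46)] -> pick v1 -> 0
READ a @v1: history=[(1, 0), (3, 39), (6, 10), (7, 30), (8, 45), (9, 34), (10, 12), (12, 42), (13, 29), (15, 11), (16, 46)] -> pick v1 -> 0
v19: WRITE b=3  (b history now [(2, 47), (4, 38), (5, 6), (11, 47), (14, 49), (17, 29), (18, 51), (19, 3)])

Answer: 0
39
38
10
0
39
47
0
0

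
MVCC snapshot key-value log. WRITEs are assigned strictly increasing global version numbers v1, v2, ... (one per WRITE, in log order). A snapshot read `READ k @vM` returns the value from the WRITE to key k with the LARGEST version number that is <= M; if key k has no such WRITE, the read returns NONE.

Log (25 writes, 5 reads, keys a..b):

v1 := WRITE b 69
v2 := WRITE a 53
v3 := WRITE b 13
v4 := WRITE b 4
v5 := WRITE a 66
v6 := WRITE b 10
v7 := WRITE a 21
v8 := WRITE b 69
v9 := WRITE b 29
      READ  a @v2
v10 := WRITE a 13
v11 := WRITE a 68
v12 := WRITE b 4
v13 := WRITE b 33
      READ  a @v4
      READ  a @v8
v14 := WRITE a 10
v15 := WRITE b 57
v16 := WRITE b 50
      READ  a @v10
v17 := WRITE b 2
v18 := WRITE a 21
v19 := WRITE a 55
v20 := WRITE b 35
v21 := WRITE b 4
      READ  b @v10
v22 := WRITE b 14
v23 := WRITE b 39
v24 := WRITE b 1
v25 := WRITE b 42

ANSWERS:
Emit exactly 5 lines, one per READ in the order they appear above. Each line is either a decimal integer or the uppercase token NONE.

v1: WRITE b=69  (b history now [(1, 69)])
v2: WRITE a=53  (a history now [(2, 53)])
v3: WRITE b=13  (b history now [(1, 69), (3, 13)])
v4: WRITE b=4  (b history now [(1, 69), (3, 13), (4, 4)])
v5: WRITE a=66  (a history now [(2, 53), (5, 66)])
v6: WRITE b=10  (b history now [(1, 69), (3, 13), (4, 4), (6, 10)])
v7: WRITE a=21  (a history now [(2, 53), (5, 66), (7, 21)])
v8: WRITE b=69  (b history now [(1, 69), (3, 13), (4, 4), (6, 10), (8, 69)])
v9: WRITE b=29  (b history now [(1, 69), (3, 13), (4, 4), (6, 10), (8, 69), (9, 29)])
READ a @v2: history=[(2, 53), (5, 66), (7, 21)] -> pick v2 -> 53
v10: WRITE a=13  (a history now [(2, 53), (5, 66), (7, 21), (10, 13)])
v11: WRITE a=68  (a history now [(2, 53), (5, 66), (7, 21), (10, 13), (11, 68)])
v12: WRITE b=4  (b history now [(1, 69), (3, 13), (4, 4), (6, 10), (8, 69), (9, 29), (12, 4)])
v13: WRITE b=33  (b history now [(1, 69), (3, 13), (4, 4), (6, 10), (8, 69), (9, 29), (12, 4), (13, 33)])
READ a @v4: history=[(2, 53), (5, 66), (7, 21), (10, 13), (11, 68)] -> pick v2 -> 53
READ a @v8: history=[(2, 53), (5, 66), (7, 21), (10, 13), (11, 68)] -> pick v7 -> 21
v14: WRITE a=10  (a history now [(2, 53), (5, 66), (7, 21), (10, 13), (11, 68), (14, 10)])
v15: WRITE b=57  (b history now [(1, 69), (3, 13), (4, 4), (6, 10), (8, 69), (9, 29), (12, 4), (13, 33), (15, 57)])
v16: WRITE b=50  (b history now [(1, 69), (3, 13), (4, 4), (6, 10), (8, 69), (9, 29), (12, 4), (13, 33), (15, 57), (16, 50)])
READ a @v10: history=[(2, 53), (5, 66), (7, 21), (10, 13), (11, 68), (14, 10)] -> pick v10 -> 13
v17: WRITE b=2  (b history now [(1, 69), (3, 13), (4, 4), (6, 10), (8, 69), (9, 29), (12, 4), (13, 33), (15, 57), (16, 50), (17, 2)])
v18: WRITE a=21  (a history now [(2, 53), (5, 66), (7, 21), (10, 13), (11, 68), (14, 10), (18, 21)])
v19: WRITE a=55  (a history now [(2, 53), (5, 66), (7, 21), (10, 13), (11, 68), (14, 10), (18, 21), (19, 55)])
v20: WRITE b=35  (b history now [(1, 69), (3, 13), (4, 4), (6, 10), (8, 69), (9, 29), (12, 4), (13, 33), (15, 57), (16, 50), (17, 2), (20, 35)])
v21: WRITE b=4  (b history now [(1, 69), (3, 13), (4, 4), (6, 10), (8, 69), (9, 29), (12, 4), (13, 33), (15, 57), (16, 50), (17, 2), (20, 35), (21, 4)])
READ b @v10: history=[(1, 69), (3, 13), (4, 4), (6, 10), (8, 69), (9, 29), (12, 4), (13, 33), (15, 57), (16, 50), (17, 2), (20, 35), (21, 4)] -> pick v9 -> 29
v22: WRITE b=14  (b history now [(1, 69), (3, 13), (4, 4), (6, 10), (8, 69), (9, 29), (12, 4), (13, 33), (15, 57), (16, 50), (17, 2), (20, 35), (21, 4), (22, 14)])
v23: WRITE b=39  (b history now [(1, 69), (3, 13), (4, 4), (6, 10), (8, 69), (9, 29), (12, 4), (13, 33), (15, 57), (16, 50), (17, 2), (20, 35), (21, 4), (22, 14), (23, 39)])
v24: WRITE b=1  (b history now [(1, 69), (3, 13), (4, 4), (6, 10), (8, 69), (9, 29), (12, 4), (13, 33), (15, 57), (16, 50), (17, 2), (20, 35), (21, 4), (22, 14), (23, 39), (24, 1)])
v25: WRITE b=42  (b history now [(1, 69), (3, 13), (4, 4), (6, 10), (8, 69), (9, 29), (12, 4), (13, 33), (15, 57), (16, 50), (17, 2), (20, 35), (21, 4), (22, 14), (23, 39), (24, 1), (25, 42)])

Answer: 53
53
21
13
29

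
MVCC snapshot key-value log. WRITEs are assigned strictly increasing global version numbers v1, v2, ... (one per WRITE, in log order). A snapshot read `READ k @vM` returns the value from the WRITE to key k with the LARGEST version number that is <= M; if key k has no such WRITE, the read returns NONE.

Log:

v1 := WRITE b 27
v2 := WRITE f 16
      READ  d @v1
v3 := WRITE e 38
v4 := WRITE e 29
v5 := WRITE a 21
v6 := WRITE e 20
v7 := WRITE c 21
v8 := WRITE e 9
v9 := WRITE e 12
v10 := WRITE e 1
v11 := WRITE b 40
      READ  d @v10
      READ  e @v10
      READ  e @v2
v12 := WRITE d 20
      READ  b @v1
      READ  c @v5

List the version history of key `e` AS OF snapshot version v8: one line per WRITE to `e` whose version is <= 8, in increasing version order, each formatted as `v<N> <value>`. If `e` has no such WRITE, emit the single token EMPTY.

Scan writes for key=e with version <= 8:
  v1 WRITE b 27 -> skip
  v2 WRITE f 16 -> skip
  v3 WRITE e 38 -> keep
  v4 WRITE e 29 -> keep
  v5 WRITE a 21 -> skip
  v6 WRITE e 20 -> keep
  v7 WRITE c 21 -> skip
  v8 WRITE e 9 -> keep
  v9 WRITE e 12 -> drop (> snap)
  v10 WRITE e 1 -> drop (> snap)
  v11 WRITE b 40 -> skip
  v12 WRITE d 20 -> skip
Collected: [(3, 38), (4, 29), (6, 20), (8, 9)]

Answer: v3 38
v4 29
v6 20
v8 9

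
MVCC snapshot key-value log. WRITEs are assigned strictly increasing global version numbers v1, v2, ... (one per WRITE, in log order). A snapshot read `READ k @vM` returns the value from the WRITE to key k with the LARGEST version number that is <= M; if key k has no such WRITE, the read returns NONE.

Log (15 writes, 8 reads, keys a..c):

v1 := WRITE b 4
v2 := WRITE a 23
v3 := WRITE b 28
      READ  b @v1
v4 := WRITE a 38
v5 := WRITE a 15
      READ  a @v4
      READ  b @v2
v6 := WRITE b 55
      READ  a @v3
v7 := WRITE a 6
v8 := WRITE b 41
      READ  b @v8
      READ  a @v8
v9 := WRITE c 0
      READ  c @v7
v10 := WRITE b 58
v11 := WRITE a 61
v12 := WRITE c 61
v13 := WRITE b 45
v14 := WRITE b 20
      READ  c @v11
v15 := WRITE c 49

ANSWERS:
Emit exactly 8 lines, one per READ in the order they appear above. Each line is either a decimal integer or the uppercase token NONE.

Answer: 4
38
4
23
41
6
NONE
0

Derivation:
v1: WRITE b=4  (b history now [(1, 4)])
v2: WRITE a=23  (a history now [(2, 23)])
v3: WRITE b=28  (b history now [(1, 4), (3, 28)])
READ b @v1: history=[(1, 4), (3, 28)] -> pick v1 -> 4
v4: WRITE a=38  (a history now [(2, 23), (4, 38)])
v5: WRITE a=15  (a history now [(2, 23), (4, 38), (5, 15)])
READ a @v4: history=[(2, 23), (4, 38), (5, 15)] -> pick v4 -> 38
READ b @v2: history=[(1, 4), (3, 28)] -> pick v1 -> 4
v6: WRITE b=55  (b history now [(1, 4), (3, 28), (6, 55)])
READ a @v3: history=[(2, 23), (4, 38), (5, 15)] -> pick v2 -> 23
v7: WRITE a=6  (a history now [(2, 23), (4, 38), (5, 15), (7, 6)])
v8: WRITE b=41  (b history now [(1, 4), (3, 28), (6, 55), (8, 41)])
READ b @v8: history=[(1, 4), (3, 28), (6, 55), (8, 41)] -> pick v8 -> 41
READ a @v8: history=[(2, 23), (4, 38), (5, 15), (7, 6)] -> pick v7 -> 6
v9: WRITE c=0  (c history now [(9, 0)])
READ c @v7: history=[(9, 0)] -> no version <= 7 -> NONE
v10: WRITE b=58  (b history now [(1, 4), (3, 28), (6, 55), (8, 41), (10, 58)])
v11: WRITE a=61  (a history now [(2, 23), (4, 38), (5, 15), (7, 6), (11, 61)])
v12: WRITE c=61  (c history now [(9, 0), (12, 61)])
v13: WRITE b=45  (b history now [(1, 4), (3, 28), (6, 55), (8, 41), (10, 58), (13, 45)])
v14: WRITE b=20  (b history now [(1, 4), (3, 28), (6, 55), (8, 41), (10, 58), (13, 45), (14, 20)])
READ c @v11: history=[(9, 0), (12, 61)] -> pick v9 -> 0
v15: WRITE c=49  (c history now [(9, 0), (12, 61), (15, 49)])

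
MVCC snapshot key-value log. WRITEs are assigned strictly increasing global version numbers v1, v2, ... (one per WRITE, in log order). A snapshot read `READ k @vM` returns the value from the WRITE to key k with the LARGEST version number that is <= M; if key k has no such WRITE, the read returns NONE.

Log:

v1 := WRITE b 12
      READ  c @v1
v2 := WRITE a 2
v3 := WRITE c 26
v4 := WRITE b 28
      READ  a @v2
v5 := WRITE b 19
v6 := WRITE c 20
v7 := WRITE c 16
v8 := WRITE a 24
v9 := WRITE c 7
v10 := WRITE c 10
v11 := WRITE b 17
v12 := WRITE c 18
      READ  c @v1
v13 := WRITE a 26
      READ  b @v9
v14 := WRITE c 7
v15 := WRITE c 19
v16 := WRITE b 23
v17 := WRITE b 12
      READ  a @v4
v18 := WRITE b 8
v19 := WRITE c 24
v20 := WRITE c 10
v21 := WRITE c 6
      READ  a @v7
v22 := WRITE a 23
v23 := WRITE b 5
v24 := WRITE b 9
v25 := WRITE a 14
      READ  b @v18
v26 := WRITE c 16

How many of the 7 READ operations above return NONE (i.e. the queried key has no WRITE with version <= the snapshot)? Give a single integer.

Answer: 2

Derivation:
v1: WRITE b=12  (b history now [(1, 12)])
READ c @v1: history=[] -> no version <= 1 -> NONE
v2: WRITE a=2  (a history now [(2, 2)])
v3: WRITE c=26  (c history now [(3, 26)])
v4: WRITE b=28  (b history now [(1, 12), (4, 28)])
READ a @v2: history=[(2, 2)] -> pick v2 -> 2
v5: WRITE b=19  (b history now [(1, 12), (4, 28), (5, 19)])
v6: WRITE c=20  (c history now [(3, 26), (6, 20)])
v7: WRITE c=16  (c history now [(3, 26), (6, 20), (7, 16)])
v8: WRITE a=24  (a history now [(2, 2), (8, 24)])
v9: WRITE c=7  (c history now [(3, 26), (6, 20), (7, 16), (9, 7)])
v10: WRITE c=10  (c history now [(3, 26), (6, 20), (7, 16), (9, 7), (10, 10)])
v11: WRITE b=17  (b history now [(1, 12), (4, 28), (5, 19), (11, 17)])
v12: WRITE c=18  (c history now [(3, 26), (6, 20), (7, 16), (9, 7), (10, 10), (12, 18)])
READ c @v1: history=[(3, 26), (6, 20), (7, 16), (9, 7), (10, 10), (12, 18)] -> no version <= 1 -> NONE
v13: WRITE a=26  (a history now [(2, 2), (8, 24), (13, 26)])
READ b @v9: history=[(1, 12), (4, 28), (5, 19), (11, 17)] -> pick v5 -> 19
v14: WRITE c=7  (c history now [(3, 26), (6, 20), (7, 16), (9, 7), (10, 10), (12, 18), (14, 7)])
v15: WRITE c=19  (c history now [(3, 26), (6, 20), (7, 16), (9, 7), (10, 10), (12, 18), (14, 7), (15, 19)])
v16: WRITE b=23  (b history now [(1, 12), (4, 28), (5, 19), (11, 17), (16, 23)])
v17: WRITE b=12  (b history now [(1, 12), (4, 28), (5, 19), (11, 17), (16, 23), (17, 12)])
READ a @v4: history=[(2, 2), (8, 24), (13, 26)] -> pick v2 -> 2
v18: WRITE b=8  (b history now [(1, 12), (4, 28), (5, 19), (11, 17), (16, 23), (17, 12), (18, 8)])
v19: WRITE c=24  (c history now [(3, 26), (6, 20), (7, 16), (9, 7), (10, 10), (12, 18), (14, 7), (15, 19), (19, 24)])
v20: WRITE c=10  (c history now [(3, 26), (6, 20), (7, 16), (9, 7), (10, 10), (12, 18), (14, 7), (15, 19), (19, 24), (20, 10)])
v21: WRITE c=6  (c history now [(3, 26), (6, 20), (7, 16), (9, 7), (10, 10), (12, 18), (14, 7), (15, 19), (19, 24), (20, 10), (21, 6)])
READ a @v7: history=[(2, 2), (8, 24), (13, 26)] -> pick v2 -> 2
v22: WRITE a=23  (a history now [(2, 2), (8, 24), (13, 26), (22, 23)])
v23: WRITE b=5  (b history now [(1, 12), (4, 28), (5, 19), (11, 17), (16, 23), (17, 12), (18, 8), (23, 5)])
v24: WRITE b=9  (b history now [(1, 12), (4, 28), (5, 19), (11, 17), (16, 23), (17, 12), (18, 8), (23, 5), (24, 9)])
v25: WRITE a=14  (a history now [(2, 2), (8, 24), (13, 26), (22, 23), (25, 14)])
READ b @v18: history=[(1, 12), (4, 28), (5, 19), (11, 17), (16, 23), (17, 12), (18, 8), (23, 5), (24, 9)] -> pick v18 -> 8
v26: WRITE c=16  (c history now [(3, 26), (6, 20), (7, 16), (9, 7), (10, 10), (12, 18), (14, 7), (15, 19), (19, 24), (20, 10), (21, 6), (26, 16)])
Read results in order: ['NONE', '2', 'NONE', '19', '2', '2', '8']
NONE count = 2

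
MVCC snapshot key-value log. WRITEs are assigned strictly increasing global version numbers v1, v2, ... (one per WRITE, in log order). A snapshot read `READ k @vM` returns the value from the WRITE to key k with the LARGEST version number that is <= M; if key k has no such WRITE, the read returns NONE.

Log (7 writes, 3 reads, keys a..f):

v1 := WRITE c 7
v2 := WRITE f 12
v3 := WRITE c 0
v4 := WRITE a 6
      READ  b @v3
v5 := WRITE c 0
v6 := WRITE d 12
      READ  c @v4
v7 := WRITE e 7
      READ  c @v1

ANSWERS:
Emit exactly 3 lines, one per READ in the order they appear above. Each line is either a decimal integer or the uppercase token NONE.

Answer: NONE
0
7

Derivation:
v1: WRITE c=7  (c history now [(1, 7)])
v2: WRITE f=12  (f history now [(2, 12)])
v3: WRITE c=0  (c history now [(1, 7), (3, 0)])
v4: WRITE a=6  (a history now [(4, 6)])
READ b @v3: history=[] -> no version <= 3 -> NONE
v5: WRITE c=0  (c history now [(1, 7), (3, 0), (5, 0)])
v6: WRITE d=12  (d history now [(6, 12)])
READ c @v4: history=[(1, 7), (3, 0), (5, 0)] -> pick v3 -> 0
v7: WRITE e=7  (e history now [(7, 7)])
READ c @v1: history=[(1, 7), (3, 0), (5, 0)] -> pick v1 -> 7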